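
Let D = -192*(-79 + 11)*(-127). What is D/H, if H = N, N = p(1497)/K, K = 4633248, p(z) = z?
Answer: -2560814702592/499 ≈ -5.1319e+9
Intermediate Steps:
D = -1658112 (D = -192*(-68)*(-127) = 13056*(-127) = -1658112)
N = 499/1544416 (N = 1497/4633248 = 1497*(1/4633248) = 499/1544416 ≈ 0.00032310)
H = 499/1544416 ≈ 0.00032310
D/H = -1658112/499/1544416 = -1658112*1544416/499 = -2560814702592/499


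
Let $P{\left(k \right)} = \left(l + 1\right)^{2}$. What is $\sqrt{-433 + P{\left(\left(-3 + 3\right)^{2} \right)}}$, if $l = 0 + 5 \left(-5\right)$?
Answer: $\sqrt{143} \approx 11.958$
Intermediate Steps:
$l = -25$ ($l = 0 - 25 = -25$)
$P{\left(k \right)} = 576$ ($P{\left(k \right)} = \left(-25 + 1\right)^{2} = \left(-24\right)^{2} = 576$)
$\sqrt{-433 + P{\left(\left(-3 + 3\right)^{2} \right)}} = \sqrt{-433 + 576} = \sqrt{143}$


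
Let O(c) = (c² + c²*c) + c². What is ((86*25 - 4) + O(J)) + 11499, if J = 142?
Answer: 2917261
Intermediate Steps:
O(c) = c³ + 2*c² (O(c) = (c² + c³) + c² = c³ + 2*c²)
((86*25 - 4) + O(J)) + 11499 = ((86*25 - 4) + 142²*(2 + 142)) + 11499 = ((2150 - 4) + 20164*144) + 11499 = (2146 + 2903616) + 11499 = 2905762 + 11499 = 2917261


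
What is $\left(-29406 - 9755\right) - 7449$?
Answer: $-46610$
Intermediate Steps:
$\left(-29406 - 9755\right) - 7449 = -39161 - 7449 = -46610$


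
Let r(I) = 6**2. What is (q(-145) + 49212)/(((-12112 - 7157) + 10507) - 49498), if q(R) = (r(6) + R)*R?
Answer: -65017/58260 ≈ -1.1160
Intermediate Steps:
r(I) = 36
q(R) = R*(36 + R) (q(R) = (36 + R)*R = R*(36 + R))
(q(-145) + 49212)/(((-12112 - 7157) + 10507) - 49498) = (-145*(36 - 145) + 49212)/(((-12112 - 7157) + 10507) - 49498) = (-145*(-109) + 49212)/((-19269 + 10507) - 49498) = (15805 + 49212)/(-8762 - 49498) = 65017/(-58260) = 65017*(-1/58260) = -65017/58260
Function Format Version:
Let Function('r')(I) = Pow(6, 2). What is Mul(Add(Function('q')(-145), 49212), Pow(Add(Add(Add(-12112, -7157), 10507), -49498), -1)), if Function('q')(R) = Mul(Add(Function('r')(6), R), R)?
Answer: Rational(-65017, 58260) ≈ -1.1160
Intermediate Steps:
Function('r')(I) = 36
Function('q')(R) = Mul(R, Add(36, R)) (Function('q')(R) = Mul(Add(36, R), R) = Mul(R, Add(36, R)))
Mul(Add(Function('q')(-145), 49212), Pow(Add(Add(Add(-12112, -7157), 10507), -49498), -1)) = Mul(Add(Mul(-145, Add(36, -145)), 49212), Pow(Add(Add(Add(-12112, -7157), 10507), -49498), -1)) = Mul(Add(Mul(-145, -109), 49212), Pow(Add(Add(-19269, 10507), -49498), -1)) = Mul(Add(15805, 49212), Pow(Add(-8762, -49498), -1)) = Mul(65017, Pow(-58260, -1)) = Mul(65017, Rational(-1, 58260)) = Rational(-65017, 58260)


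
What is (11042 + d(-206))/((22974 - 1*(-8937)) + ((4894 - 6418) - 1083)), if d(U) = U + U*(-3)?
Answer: 1909/4884 ≈ 0.39087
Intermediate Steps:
d(U) = -2*U (d(U) = U - 3*U = -2*U)
(11042 + d(-206))/((22974 - 1*(-8937)) + ((4894 - 6418) - 1083)) = (11042 - 2*(-206))/((22974 - 1*(-8937)) + ((4894 - 6418) - 1083)) = (11042 + 412)/((22974 + 8937) + (-1524 - 1083)) = 11454/(31911 - 2607) = 11454/29304 = 11454*(1/29304) = 1909/4884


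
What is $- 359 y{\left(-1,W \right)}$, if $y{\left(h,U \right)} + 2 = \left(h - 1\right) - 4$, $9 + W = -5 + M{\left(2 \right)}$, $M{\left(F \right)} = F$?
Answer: $2872$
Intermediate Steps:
$W = -12$ ($W = -9 + \left(-5 + 2\right) = -9 - 3 = -12$)
$y{\left(h,U \right)} = -7 + h$ ($y{\left(h,U \right)} = -2 + \left(\left(h - 1\right) - 4\right) = -2 + \left(\left(-1 + h\right) - 4\right) = -2 + \left(-5 + h\right) = -7 + h$)
$- 359 y{\left(-1,W \right)} = - 359 \left(-7 - 1\right) = \left(-359\right) \left(-8\right) = 2872$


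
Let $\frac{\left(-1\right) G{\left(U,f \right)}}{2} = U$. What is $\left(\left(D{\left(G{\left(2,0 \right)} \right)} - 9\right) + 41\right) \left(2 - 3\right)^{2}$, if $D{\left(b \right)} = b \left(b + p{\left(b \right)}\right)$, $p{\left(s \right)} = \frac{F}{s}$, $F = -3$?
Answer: $45$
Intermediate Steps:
$p{\left(s \right)} = - \frac{3}{s}$
$G{\left(U,f \right)} = - 2 U$
$D{\left(b \right)} = b \left(b - \frac{3}{b}\right)$
$\left(\left(D{\left(G{\left(2,0 \right)} \right)} - 9\right) + 41\right) \left(2 - 3\right)^{2} = \left(\left(\left(-3 + \left(\left(-2\right) 2\right)^{2}\right) - 9\right) + 41\right) \left(2 - 3\right)^{2} = \left(\left(\left(-3 + \left(-4\right)^{2}\right) - 9\right) + 41\right) \left(-1\right)^{2} = \left(\left(\left(-3 + 16\right) - 9\right) + 41\right) 1 = \left(\left(13 - 9\right) + 41\right) 1 = \left(4 + 41\right) 1 = 45 \cdot 1 = 45$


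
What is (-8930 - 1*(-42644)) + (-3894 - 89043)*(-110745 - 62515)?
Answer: 16102298334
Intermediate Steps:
(-8930 - 1*(-42644)) + (-3894 - 89043)*(-110745 - 62515) = (-8930 + 42644) - 92937*(-173260) = 33714 + 16102264620 = 16102298334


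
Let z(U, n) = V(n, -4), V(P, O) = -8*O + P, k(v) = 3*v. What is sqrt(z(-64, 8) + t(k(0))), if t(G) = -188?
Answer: 2*I*sqrt(37) ≈ 12.166*I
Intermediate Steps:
V(P, O) = P - 8*O
z(U, n) = 32 + n (z(U, n) = n - 8*(-4) = n + 32 = 32 + n)
sqrt(z(-64, 8) + t(k(0))) = sqrt((32 + 8) - 188) = sqrt(40 - 188) = sqrt(-148) = 2*I*sqrt(37)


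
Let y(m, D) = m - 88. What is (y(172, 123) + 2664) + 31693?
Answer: 34441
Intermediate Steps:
y(m, D) = -88 + m
(y(172, 123) + 2664) + 31693 = ((-88 + 172) + 2664) + 31693 = (84 + 2664) + 31693 = 2748 + 31693 = 34441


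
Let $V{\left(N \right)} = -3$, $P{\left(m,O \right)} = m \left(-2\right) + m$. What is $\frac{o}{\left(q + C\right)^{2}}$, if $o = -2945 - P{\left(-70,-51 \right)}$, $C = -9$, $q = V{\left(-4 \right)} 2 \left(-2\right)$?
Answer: $-335$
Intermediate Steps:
$P{\left(m,O \right)} = - m$ ($P{\left(m,O \right)} = - 2 m + m = - m$)
$q = 12$ ($q = \left(-3\right) 2 \left(-2\right) = \left(-6\right) \left(-2\right) = 12$)
$o = -3015$ ($o = -2945 - \left(-1\right) \left(-70\right) = -2945 - 70 = -3015$)
$\frac{o}{\left(q + C\right)^{2}} = - \frac{3015}{\left(12 - 9\right)^{2}} = - \frac{3015}{3^{2}} = - \frac{3015}{9} = \left(-3015\right) \frac{1}{9} = -335$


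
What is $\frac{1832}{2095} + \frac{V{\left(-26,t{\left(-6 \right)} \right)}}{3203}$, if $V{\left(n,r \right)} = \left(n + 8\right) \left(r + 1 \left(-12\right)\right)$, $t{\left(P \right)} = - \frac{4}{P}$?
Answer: $\frac{6295276}{6710285} \approx 0.93815$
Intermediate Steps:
$V{\left(n,r \right)} = \left(-12 + r\right) \left(8 + n\right)$ ($V{\left(n,r \right)} = \left(8 + n\right) \left(r - 12\right) = \left(8 + n\right) \left(-12 + r\right) = \left(-12 + r\right) \left(8 + n\right)$)
$\frac{1832}{2095} + \frac{V{\left(-26,t{\left(-6 \right)} \right)}}{3203} = \frac{1832}{2095} + \frac{-96 - -312 + 8 \left(- \frac{4}{-6}\right) - 26 \left(- \frac{4}{-6}\right)}{3203} = 1832 \cdot \frac{1}{2095} + \left(-96 + 312 + 8 \left(\left(-4\right) \left(- \frac{1}{6}\right)\right) - 26 \left(\left(-4\right) \left(- \frac{1}{6}\right)\right)\right) \frac{1}{3203} = \frac{1832}{2095} + \left(-96 + 312 + 8 \cdot \frac{2}{3} - \frac{52}{3}\right) \frac{1}{3203} = \frac{1832}{2095} + \left(-96 + 312 + \frac{16}{3} - \frac{52}{3}\right) \frac{1}{3203} = \frac{1832}{2095} + 204 \cdot \frac{1}{3203} = \frac{1832}{2095} + \frac{204}{3203} = \frac{6295276}{6710285}$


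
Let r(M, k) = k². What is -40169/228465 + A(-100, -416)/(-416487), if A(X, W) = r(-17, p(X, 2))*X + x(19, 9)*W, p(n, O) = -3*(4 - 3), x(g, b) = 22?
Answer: -4811112041/31717567485 ≈ -0.15169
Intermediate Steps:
p(n, O) = -3 (p(n, O) = -3*1 = -3)
A(X, W) = 9*X + 22*W (A(X, W) = (-3)²*X + 22*W = 9*X + 22*W)
-40169/228465 + A(-100, -416)/(-416487) = -40169/228465 + (9*(-100) + 22*(-416))/(-416487) = -40169*1/228465 + (-900 - 9152)*(-1/416487) = -40169/228465 - 10052*(-1/416487) = -40169/228465 + 10052/416487 = -4811112041/31717567485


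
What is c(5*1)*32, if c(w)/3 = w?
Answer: 480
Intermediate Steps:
c(w) = 3*w
c(5*1)*32 = (3*(5*1))*32 = (3*5)*32 = 15*32 = 480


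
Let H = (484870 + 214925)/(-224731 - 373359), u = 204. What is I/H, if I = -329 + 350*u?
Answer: -8501370878/139959 ≈ -60742.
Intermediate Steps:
H = -139959/119618 (H = 699795/(-598090) = 699795*(-1/598090) = -139959/119618 ≈ -1.1700)
I = 71071 (I = -329 + 350*204 = -329 + 71400 = 71071)
I/H = 71071/(-139959/119618) = 71071*(-119618/139959) = -8501370878/139959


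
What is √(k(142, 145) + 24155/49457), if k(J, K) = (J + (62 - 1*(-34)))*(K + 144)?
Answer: √466043247473/2603 ≈ 262.26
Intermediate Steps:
k(J, K) = (96 + J)*(144 + K) (k(J, K) = (J + (62 + 34))*(144 + K) = (J + 96)*(144 + K) = (96 + J)*(144 + K))
√(k(142, 145) + 24155/49457) = √((13824 + 96*145 + 144*142 + 142*145) + 24155/49457) = √((13824 + 13920 + 20448 + 20590) + 24155*(1/49457)) = √(68782 + 24155/49457) = √(3401775529/49457) = √466043247473/2603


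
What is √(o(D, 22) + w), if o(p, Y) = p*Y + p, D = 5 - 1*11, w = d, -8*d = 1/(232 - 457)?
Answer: I*√496798/60 ≈ 11.747*I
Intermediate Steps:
d = 1/1800 (d = -1/(8*(232 - 457)) = -⅛/(-225) = -⅛*(-1/225) = 1/1800 ≈ 0.00055556)
w = 1/1800 ≈ 0.00055556
D = -6 (D = 5 - 11 = -6)
o(p, Y) = p + Y*p (o(p, Y) = Y*p + p = p + Y*p)
√(o(D, 22) + w) = √(-6*(1 + 22) + 1/1800) = √(-6*23 + 1/1800) = √(-138 + 1/1800) = √(-248399/1800) = I*√496798/60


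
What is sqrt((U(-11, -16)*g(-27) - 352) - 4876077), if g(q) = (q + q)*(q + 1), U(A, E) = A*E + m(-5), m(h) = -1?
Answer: I*sqrt(4630729) ≈ 2151.9*I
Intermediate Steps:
U(A, E) = -1 + A*E (U(A, E) = A*E - 1 = -1 + A*E)
g(q) = 2*q*(1 + q) (g(q) = (2*q)*(1 + q) = 2*q*(1 + q))
sqrt((U(-11, -16)*g(-27) - 352) - 4876077) = sqrt(((-1 - 11*(-16))*(2*(-27)*(1 - 27)) - 352) - 4876077) = sqrt(((-1 + 176)*(2*(-27)*(-26)) - 352) - 4876077) = sqrt((175*1404 - 352) - 4876077) = sqrt((245700 - 352) - 4876077) = sqrt(245348 - 4876077) = sqrt(-4630729) = I*sqrt(4630729)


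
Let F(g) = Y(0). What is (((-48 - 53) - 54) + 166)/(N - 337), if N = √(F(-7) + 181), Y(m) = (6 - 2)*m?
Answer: -337/10308 - √181/10308 ≈ -0.033998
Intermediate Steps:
Y(m) = 4*m
F(g) = 0 (F(g) = 4*0 = 0)
N = √181 (N = √(0 + 181) = √181 ≈ 13.454)
(((-48 - 53) - 54) + 166)/(N - 337) = (((-48 - 53) - 54) + 166)/(√181 - 337) = ((-101 - 54) + 166)/(-337 + √181) = (-155 + 166)/(-337 + √181) = 11/(-337 + √181)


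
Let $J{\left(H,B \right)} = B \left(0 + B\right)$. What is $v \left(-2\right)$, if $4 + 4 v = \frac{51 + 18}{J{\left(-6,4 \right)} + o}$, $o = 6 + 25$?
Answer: $\frac{119}{94} \approx 1.266$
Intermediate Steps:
$J{\left(H,B \right)} = B^{2}$ ($J{\left(H,B \right)} = B B = B^{2}$)
$o = 31$
$v = - \frac{119}{188}$ ($v = -1 + \frac{\left(51 + 18\right) \frac{1}{4^{2} + 31}}{4} = -1 + \frac{69 \frac{1}{16 + 31}}{4} = -1 + \frac{69 \cdot \frac{1}{47}}{4} = -1 + \frac{1}{4} \cdot \frac{69}{47} = -1 + \frac{69}{188} = - \frac{119}{188} \approx -0.63298$)
$v \left(-2\right) = \left(- \frac{119}{188}\right) \left(-2\right) = \frac{119}{94}$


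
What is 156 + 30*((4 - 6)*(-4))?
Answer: 396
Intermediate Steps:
156 + 30*((4 - 6)*(-4)) = 156 + 30*(-2*(-4)) = 156 + 30*8 = 156 + 240 = 396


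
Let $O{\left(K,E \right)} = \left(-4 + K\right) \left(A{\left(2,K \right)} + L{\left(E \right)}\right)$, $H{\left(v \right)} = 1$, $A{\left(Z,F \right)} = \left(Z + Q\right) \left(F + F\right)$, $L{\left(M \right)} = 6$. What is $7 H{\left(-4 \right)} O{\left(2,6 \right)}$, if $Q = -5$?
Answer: $84$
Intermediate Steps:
$A{\left(Z,F \right)} = 2 F \left(-5 + Z\right)$ ($A{\left(Z,F \right)} = \left(Z - 5\right) \left(F + F\right) = \left(-5 + Z\right) 2 F = 2 F \left(-5 + Z\right)$)
$O{\left(K,E \right)} = \left(-4 + K\right) \left(6 - 6 K\right)$ ($O{\left(K,E \right)} = \left(-4 + K\right) \left(2 K \left(-5 + 2\right) + 6\right) = \left(-4 + K\right) \left(2 K \left(-3\right) + 6\right) = \left(-4 + K\right) \left(- 6 K + 6\right) = \left(-4 + K\right) \left(6 - 6 K\right)$)
$7 H{\left(-4 \right)} O{\left(2,6 \right)} = 7 \cdot 1 \left(-24 - 6 \cdot 2^{2} + 30 \cdot 2\right) = 7 \left(-24 - 24 + 60\right) = 7 \cdot 12 = 84$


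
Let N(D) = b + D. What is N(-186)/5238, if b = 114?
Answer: -4/291 ≈ -0.013746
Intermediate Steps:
N(D) = 114 + D
N(-186)/5238 = (114 - 186)/5238 = -72*1/5238 = -4/291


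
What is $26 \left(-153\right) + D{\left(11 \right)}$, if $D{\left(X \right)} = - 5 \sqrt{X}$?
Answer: $-3978 - 5 \sqrt{11} \approx -3994.6$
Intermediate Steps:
$26 \left(-153\right) + D{\left(11 \right)} = 26 \left(-153\right) - 5 \sqrt{11} = -3978 - 5 \sqrt{11}$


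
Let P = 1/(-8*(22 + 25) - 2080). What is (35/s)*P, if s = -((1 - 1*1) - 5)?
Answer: -7/2456 ≈ -0.0028502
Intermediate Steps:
s = 5 (s = -((1 - 1) - 5) = -(0 - 5) = -1*(-5) = 5)
P = -1/2456 (P = 1/(-8*47 - 2080) = 1/(-376 - 2080) = 1/(-2456) = -1/2456 ≈ -0.00040717)
(35/s)*P = (35/5)*(-1/2456) = (35*(⅕))*(-1/2456) = 7*(-1/2456) = -7/2456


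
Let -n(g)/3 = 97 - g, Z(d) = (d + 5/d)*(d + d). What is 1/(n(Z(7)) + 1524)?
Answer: 1/1557 ≈ 0.00064226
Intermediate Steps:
Z(d) = 2*d*(d + 5/d) (Z(d) = (d + 5/d)*(2*d) = 2*d*(d + 5/d))
n(g) = -291 + 3*g (n(g) = -3*(97 - g) = -291 + 3*g)
1/(n(Z(7)) + 1524) = 1/((-291 + 3*(10 + 2*7²)) + 1524) = 1/((-291 + 3*(10 + 2*49)) + 1524) = 1/((-291 + 3*(10 + 98)) + 1524) = 1/((-291 + 3*108) + 1524) = 1/((-291 + 324) + 1524) = 1/(33 + 1524) = 1/1557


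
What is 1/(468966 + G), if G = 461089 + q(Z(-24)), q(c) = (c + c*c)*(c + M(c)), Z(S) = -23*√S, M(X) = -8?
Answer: -I/(-1018927*I + 584384*√6) ≈ 3.3004e-7 - 4.6366e-7*I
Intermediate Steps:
q(c) = (-8 + c)*(c + c²) (q(c) = (c + c*c)*(c - 8) = (c + c²)*(-8 + c) = (-8 + c)*(c + c²))
G = 461089 - 46*I*√6*(-12704 + 322*I*√6) (G = 461089 + (-46*I*√6)*(-8 + (-46*I*√6)² - (-161)*√(-24)) = 461089 + (-46*I*√6)*(-8 + (-46*I*√6)² - (-161)*2*I*√6) = 461089 + (-46*I*√6)*(-8 + (-46*I*√6)² - (-322)*I*√6) = 461089 + (-46*I*√6)*(-8 - 12696 + 322*I*√6) = 461089 + (-46*I*√6)*(-12704 + 322*I*√6) = 461089 - 46*I*√6*(-12704 + 322*I*√6) ≈ 5.4996e+5 + 1.4314e+6*I)
1/(468966 + G) = 1/(468966 + (549961 + 584384*I*√6)) = 1/(1018927 + 584384*I*√6)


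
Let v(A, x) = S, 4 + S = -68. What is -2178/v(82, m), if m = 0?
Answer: 121/4 ≈ 30.250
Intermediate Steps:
S = -72 (S = -4 - 68 = -72)
v(A, x) = -72
-2178/v(82, m) = -2178/(-72) = -2178*(-1/72) = 121/4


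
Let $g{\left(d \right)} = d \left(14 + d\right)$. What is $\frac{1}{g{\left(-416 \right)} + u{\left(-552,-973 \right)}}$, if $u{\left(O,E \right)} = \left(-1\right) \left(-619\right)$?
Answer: $\frac{1}{167851} \approx 5.9577 \cdot 10^{-6}$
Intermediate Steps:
$u{\left(O,E \right)} = 619$
$\frac{1}{g{\left(-416 \right)} + u{\left(-552,-973 \right)}} = \frac{1}{- 416 \left(14 - 416\right) + 619} = \frac{1}{\left(-416\right) \left(-402\right) + 619} = \frac{1}{167232 + 619} = \frac{1}{167851}$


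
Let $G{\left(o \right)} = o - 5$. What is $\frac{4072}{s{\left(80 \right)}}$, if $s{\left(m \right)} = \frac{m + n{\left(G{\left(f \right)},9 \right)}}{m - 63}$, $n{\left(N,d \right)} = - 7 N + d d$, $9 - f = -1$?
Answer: $\frac{34612}{63} \approx 549.4$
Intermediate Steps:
$f = 10$ ($f = 9 - -1 = 9 + 1 = 10$)
$G{\left(o \right)} = -5 + o$
$n{\left(N,d \right)} = d^{2} - 7 N$ ($n{\left(N,d \right)} = - 7 N + d^{2} = d^{2} - 7 N$)
$s{\left(m \right)} = \frac{46 + m}{-63 + m}$ ($s{\left(m \right)} = \frac{m + \left(9^{2} - 7 \left(-5 + 10\right)\right)}{m - 63} = \frac{m + \left(81 - 35\right)}{-63 + m} = \frac{m + 46}{-63 + m} = \frac{46 + m}{-63 + m}$)
$\frac{4072}{s{\left(80 \right)}} = \frac{4072}{\frac{1}{-63 + 80} \left(46 + 80\right)} = \frac{4072}{\frac{1}{17} \cdot 126} = \frac{4072}{\frac{126}{17}} = 4072 \cdot \frac{17}{126} = \frac{34612}{63}$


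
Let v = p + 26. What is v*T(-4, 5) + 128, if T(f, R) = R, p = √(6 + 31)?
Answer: 258 + 5*√37 ≈ 288.41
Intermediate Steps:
p = √37 ≈ 6.0828
v = 26 + √37 (v = √37 + 26 = 26 + √37 ≈ 32.083)
v*T(-4, 5) + 128 = (26 + √37)*5 + 128 = (130 + 5*√37) + 128 = 258 + 5*√37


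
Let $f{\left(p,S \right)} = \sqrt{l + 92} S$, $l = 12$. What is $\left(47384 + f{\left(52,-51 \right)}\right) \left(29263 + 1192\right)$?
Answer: $1443079720 - 3106410 \sqrt{26} \approx 1.4272 \cdot 10^{9}$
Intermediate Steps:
$f{\left(p,S \right)} = 2 S \sqrt{26}$ ($f{\left(p,S \right)} = \sqrt{12 + 92} S = \sqrt{104} S = 2 \sqrt{26} S = 2 S \sqrt{26}$)
$\left(47384 + f{\left(52,-51 \right)}\right) \left(29263 + 1192\right) = \left(47384 + 2 \left(-51\right) \sqrt{26}\right) \left(29263 + 1192\right) = \left(47384 - 102 \sqrt{26}\right) 30455 = 1443079720 - 3106410 \sqrt{26}$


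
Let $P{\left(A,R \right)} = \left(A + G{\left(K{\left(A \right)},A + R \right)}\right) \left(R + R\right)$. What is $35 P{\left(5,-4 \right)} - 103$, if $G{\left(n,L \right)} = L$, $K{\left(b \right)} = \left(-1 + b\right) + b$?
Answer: $-1783$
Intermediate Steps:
$K{\left(b \right)} = -1 + 2 b$
$P{\left(A,R \right)} = 2 R \left(R + 2 A\right)$ ($P{\left(A,R \right)} = \left(A + \left(A + R\right)\right) \left(R + R\right) = \left(R + 2 A\right) 2 R = 2 R \left(R + 2 A\right)$)
$35 P{\left(5,-4 \right)} - 103 = 35 \cdot 2 \left(-4\right) \left(-4 + 2 \cdot 5\right) - 103 = 35 \cdot 2 \left(-4\right) \left(-4 + 10\right) - 103 = 35 \cdot 2 \left(-4\right) 6 - 103 = 35 \left(-48\right) - 103 = -1680 - 103 = -1783$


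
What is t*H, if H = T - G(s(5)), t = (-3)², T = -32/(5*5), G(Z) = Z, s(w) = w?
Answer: -1413/25 ≈ -56.520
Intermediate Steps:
T = -32/25 ≈ -1.2800
t = 9
H = -157/25 (H = -32/25 - 1*5 = -32/25 - 5 = -157/25 ≈ -6.2800)
t*H = 9*(-157/25) = -1413/25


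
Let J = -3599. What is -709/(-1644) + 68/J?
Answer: 2439899/5916756 ≈ 0.41237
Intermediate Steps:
-709/(-1644) + 68/J = -709/(-1644) + 68/(-3599) = -709*(-1/1644) + 68*(-1/3599) = 709/1644 - 68/3599 = 2439899/5916756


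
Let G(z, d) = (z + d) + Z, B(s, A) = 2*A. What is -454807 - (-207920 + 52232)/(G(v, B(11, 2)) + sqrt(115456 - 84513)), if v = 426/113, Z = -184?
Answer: -1012645046819/1456229 - 1987980072*sqrt(30943)/1456229 ≈ -9.3553e+5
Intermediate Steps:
v = 426/113 (v = 426*(1/113) = 426/113 ≈ 3.7699)
G(z, d) = -184 + d + z (G(z, d) = (z + d) - 184 = (d + z) - 184 = -184 + d + z)
-454807 - (-207920 + 52232)/(G(v, B(11, 2)) + sqrt(115456 - 84513)) = -454807 - (-207920 + 52232)/((-184 + 2*2 + 426/113) + sqrt(115456 - 84513)) = -454807 - (-155688)/((-184 + 4 + 426/113) + sqrt(30943)) = -454807 - (-155688)/(-19914/113 + sqrt(30943)) = -454807 + 155688/(-19914/113 + sqrt(30943))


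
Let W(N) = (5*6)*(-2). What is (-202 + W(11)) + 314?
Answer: 52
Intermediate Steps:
W(N) = -60 (W(N) = 30*(-2) = -60)
(-202 + W(11)) + 314 = (-202 - 60) + 314 = -262 + 314 = 52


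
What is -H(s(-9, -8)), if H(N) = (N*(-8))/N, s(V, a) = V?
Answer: 8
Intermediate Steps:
H(N) = -8 (H(N) = (-8*N)/N = -8)
-H(s(-9, -8)) = -1*(-8) = 8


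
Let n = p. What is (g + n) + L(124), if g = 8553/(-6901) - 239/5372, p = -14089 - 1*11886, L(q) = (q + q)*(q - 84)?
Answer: -595241317515/37072172 ≈ -16056.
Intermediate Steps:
L(q) = 2*q*(-84 + q) (L(q) = (2*q)*(-84 + q) = 2*q*(-84 + q))
p = -25975 (p = -14089 - 11886 = -25975)
g = -47596055/37072172 (g = 8553*(-1/6901) - 239*1/5372 = -8553/6901 - 239/5372 = -47596055/37072172 ≈ -1.2839)
n = -25975
(g + n) + L(124) = (-47596055/37072172 - 25975) + 2*124*(-84 + 124) = -962997263755/37072172 + 2*124*40 = -962997263755/37072172 + 9920 = -595241317515/37072172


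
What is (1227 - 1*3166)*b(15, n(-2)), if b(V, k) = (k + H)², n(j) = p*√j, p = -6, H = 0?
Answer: 139608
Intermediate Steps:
n(j) = -6*√j
b(V, k) = k² (b(V, k) = (k + 0)² = k²)
(1227 - 1*3166)*b(15, n(-2)) = (1227 - 1*3166)*(-6*I*√2)² = (1227 - 3166)*(-6*I*√2)² = -1939*(-6*I*√2)² = -1939*(-72) = 139608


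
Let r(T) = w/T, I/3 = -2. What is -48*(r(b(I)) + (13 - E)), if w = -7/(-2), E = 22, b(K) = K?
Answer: 460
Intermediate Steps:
I = -6 (I = 3*(-2) = -6)
w = 7/2 (w = -7*(-1/2) = 7/2 ≈ 3.5000)
r(T) = 7/(2*T)
-48*(r(b(I)) + (13 - E)) = -48*((7/2)/(-6) + (13 - 1*22)) = -48*((7/2)*(-1/6) + (13 - 22)) = -48*(-7/12 - 9) = -48*(-115/12) = 460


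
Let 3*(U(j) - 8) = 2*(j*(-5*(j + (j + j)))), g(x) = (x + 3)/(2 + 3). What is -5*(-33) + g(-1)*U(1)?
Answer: 821/5 ≈ 164.20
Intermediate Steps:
g(x) = 3/5 + x/5 (g(x) = (3 + x)/5 = (3 + x)*(1/5) = 3/5 + x/5)
U(j) = 8 - 10*j**2 (U(j) = 8 + (2*(j*(-5*(j + (j + j)))))/3 = 8 + (2*(j*(-5*(j + 2*j))))/3 = 8 + (2*(j*(-15*j)))/3 = 8 + (2*(-15*j**2))/3 = 8 + (-30*j**2)/3 = 8 - 10*j**2)
-5*(-33) + g(-1)*U(1) = -5*(-33) + (3/5 + (1/5)*(-1))*(8 - 10*1**2) = 165 + (3/5 - 1/5)*(8 - 10*1) = 165 + 2*(8 - 10)/5 = 165 + (2/5)*(-2) = 165 - 4/5 = 821/5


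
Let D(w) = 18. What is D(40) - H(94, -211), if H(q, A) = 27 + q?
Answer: -103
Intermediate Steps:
D(40) - H(94, -211) = 18 - (27 + 94) = 18 - 1*121 = 18 - 121 = -103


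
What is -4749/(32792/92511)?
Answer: -439334739/32792 ≈ -13398.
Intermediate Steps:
-4749/(32792/92511) = -4749/(32792*(1/92511)) = -4749/32792/92511 = -4749*92511/32792 = -1*439334739/32792 = -439334739/32792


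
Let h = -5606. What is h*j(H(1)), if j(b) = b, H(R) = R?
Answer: -5606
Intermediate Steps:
h*j(H(1)) = -5606*1 = -5606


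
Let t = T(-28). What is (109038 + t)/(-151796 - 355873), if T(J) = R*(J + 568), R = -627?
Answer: 76514/169223 ≈ 0.45215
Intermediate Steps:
T(J) = -356136 - 627*J (T(J) = -627*(J + 568) = -627*(568 + J) = -356136 - 627*J)
t = -338580 (t = -356136 - 627*(-28) = -356136 + 17556 = -338580)
(109038 + t)/(-151796 - 355873) = (109038 - 338580)/(-151796 - 355873) = -229542/(-507669) = -229542*(-1/507669) = 76514/169223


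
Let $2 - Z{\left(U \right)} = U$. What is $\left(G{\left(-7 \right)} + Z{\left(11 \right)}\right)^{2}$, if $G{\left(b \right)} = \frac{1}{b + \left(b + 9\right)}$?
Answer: $\frac{2116}{25} \approx 84.64$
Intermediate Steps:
$Z{\left(U \right)} = 2 - U$
$G{\left(b \right)} = \frac{1}{9 + 2 b}$ ($G{\left(b \right)} = \frac{1}{b + \left(9 + b\right)} = \frac{1}{9 + 2 b}$)
$\left(G{\left(-7 \right)} + Z{\left(11 \right)}\right)^{2} = \left(\frac{1}{9 + 2 \left(-7\right)} + \left(2 - 11\right)\right)^{2} = \left(\frac{1}{9 - 14} + \left(2 - 11\right)\right)^{2} = \left(\frac{1}{-5} - 9\right)^{2} = \left(- \frac{1}{5} - 9\right)^{2} = \left(- \frac{46}{5}\right)^{2} = \frac{2116}{25}$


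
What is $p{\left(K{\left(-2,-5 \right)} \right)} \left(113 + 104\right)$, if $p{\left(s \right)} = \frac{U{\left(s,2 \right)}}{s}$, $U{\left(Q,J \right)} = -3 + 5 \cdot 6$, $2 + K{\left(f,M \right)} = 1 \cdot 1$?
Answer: $-5859$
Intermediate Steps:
$K{\left(f,M \right)} = -1$ ($K{\left(f,M \right)} = -2 + 1 \cdot 1 = -2 + 1 = -1$)
$U{\left(Q,J \right)} = 27$ ($U{\left(Q,J \right)} = -3 + 30 = 27$)
$p{\left(s \right)} = \frac{27}{s}$
$p{\left(K{\left(-2,-5 \right)} \right)} \left(113 + 104\right) = \frac{27}{-1} \left(113 + 104\right) = 27 \left(-1\right) 217 = \left(-27\right) 217 = -5859$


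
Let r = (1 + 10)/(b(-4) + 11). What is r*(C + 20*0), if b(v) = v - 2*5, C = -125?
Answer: 1375/3 ≈ 458.33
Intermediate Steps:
b(v) = -10 + v (b(v) = v - 10 = -10 + v)
r = -11/3 (r = (1 + 10)/((-10 - 4) + 11) = 11/(-14 + 11) = 11/(-3) = 11*(-⅓) = -11/3 ≈ -3.6667)
r*(C + 20*0) = -11*(-125 + 20*0)/3 = -11*(-125 + 0)/3 = -11/3*(-125) = 1375/3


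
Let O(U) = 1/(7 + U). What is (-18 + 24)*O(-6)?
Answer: 6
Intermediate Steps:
(-18 + 24)*O(-6) = (-18 + 24)/(7 - 6) = 6/1 = 6*1 = 6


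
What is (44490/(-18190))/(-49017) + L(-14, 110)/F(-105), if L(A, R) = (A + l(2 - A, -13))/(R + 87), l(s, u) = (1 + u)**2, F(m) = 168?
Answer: 1956382349/491817167268 ≈ 0.0039779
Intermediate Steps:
L(A, R) = (144 + A)/(87 + R) (L(A, R) = (A + (1 - 13)**2)/(R + 87) = (A + (-12)**2)/(87 + R) = (A + 144)/(87 + R) = (144 + A)/(87 + R))
(44490/(-18190))/(-49017) + L(-14, 110)/F(-105) = (44490/(-18190))/(-49017) + ((144 - 14)/(87 + 110))/168 = (44490*(-1/18190))*(-1/49017) + (130/197)*(1/168) = -4449/1819*(-1/49017) + ((1/197)*130)*(1/168) = 1483/29720641 + (130/197)*(1/168) = 1483/29720641 + 65/16548 = 1956382349/491817167268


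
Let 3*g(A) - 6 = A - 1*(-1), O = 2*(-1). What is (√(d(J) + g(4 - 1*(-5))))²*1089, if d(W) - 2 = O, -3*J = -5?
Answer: 5808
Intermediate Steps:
J = 5/3 (J = -⅓*(-5) = 5/3 ≈ 1.6667)
O = -2
d(W) = 0 (d(W) = 2 - 2 = 0)
g(A) = 7/3 + A/3 (g(A) = 2 + (A - 1*(-1))/3 = 2 + (A + 1)/3 = 2 + (1 + A)/3 = 2 + (⅓ + A/3) = 7/3 + A/3)
(√(d(J) + g(4 - 1*(-5))))²*1089 = (√(0 + (7/3 + (4 - 1*(-5))/3)))²*1089 = (√(0 + (7/3 + (4 + 5)/3)))²*1089 = (√(0 + (7/3 + (⅓)*9)))²*1089 = (√(0 + (7/3 + 3)))²*1089 = (√(0 + 16/3))²*1089 = (√(16/3))²*1089 = (4*√3/3)²*1089 = (16/3)*1089 = 5808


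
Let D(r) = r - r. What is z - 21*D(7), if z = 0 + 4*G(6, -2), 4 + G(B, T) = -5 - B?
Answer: -60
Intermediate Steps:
G(B, T) = -9 - B (G(B, T) = -4 + (-5 - B) = -9 - B)
z = -60 (z = 0 + 4*(-9 - 1*6) = 0 + 4*(-9 - 6) = 0 + 4*(-15) = 0 - 60 = -60)
D(r) = 0
z - 21*D(7) = -60 - 21*0 = -60 + 0 = -60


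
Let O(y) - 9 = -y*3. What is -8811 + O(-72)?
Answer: -8586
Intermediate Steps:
O(y) = 9 - 3*y (O(y) = 9 - y*3 = 9 - 3*y)
-8811 + O(-72) = -8811 + (9 - 3*(-72)) = -8811 + (9 + 216) = -8811 + 225 = -8586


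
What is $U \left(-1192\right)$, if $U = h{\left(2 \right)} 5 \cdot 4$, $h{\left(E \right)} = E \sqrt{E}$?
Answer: $- 47680 \sqrt{2} \approx -67430.0$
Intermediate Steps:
$h{\left(E \right)} = E^{\frac{3}{2}}$
$U = 40 \sqrt{2}$ ($U = 2^{\frac{3}{2}} \cdot 5 \cdot 4 = 2 \sqrt{2} \cdot 5 \cdot 4 = 10 \sqrt{2} \cdot 4 = 40 \sqrt{2} \approx 56.569$)
$U \left(-1192\right) = 40 \sqrt{2} \left(-1192\right) = - 47680 \sqrt{2}$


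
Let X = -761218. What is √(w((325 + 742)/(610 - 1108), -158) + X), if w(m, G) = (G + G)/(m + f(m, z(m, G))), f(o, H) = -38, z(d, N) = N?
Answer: I*√304210077234970/19991 ≈ 872.47*I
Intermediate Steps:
w(m, G) = 2*G/(-38 + m) (w(m, G) = (G + G)/(m - 38) = (2*G)/(-38 + m) = 2*G/(-38 + m))
√(w((325 + 742)/(610 - 1108), -158) + X) = √(2*(-158)/(-38 + (325 + 742)/(610 - 1108)) - 761218) = √(2*(-158)/(-38 + 1067/(-498)) - 761218) = √(2*(-158)/(-38 + 1067*(-1/498)) - 761218) = √(2*(-158)/(-38 - 1067/498) - 761218) = √(2*(-158)/(-19991/498) - 761218) = √(2*(-158)*(-498/19991) - 761218) = √(157368/19991 - 761218) = √(-15217351670/19991) = I*√304210077234970/19991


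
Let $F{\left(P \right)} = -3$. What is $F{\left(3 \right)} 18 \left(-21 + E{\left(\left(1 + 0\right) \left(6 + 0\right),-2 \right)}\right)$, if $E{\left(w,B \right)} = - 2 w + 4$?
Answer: $1566$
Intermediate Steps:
$E{\left(w,B \right)} = 4 - 2 w$
$F{\left(3 \right)} 18 \left(-21 + E{\left(\left(1 + 0\right) \left(6 + 0\right),-2 \right)}\right) = \left(-3\right) 18 \left(-21 + \left(4 - 2 \left(1 + 0\right) \left(6 + 0\right)\right)\right) = - 54 \left(-21 + \left(4 - 2 \cdot 1 \cdot 6\right)\right) = - 54 \left(-21 + \left(4 - 12\right)\right) = - 54 \left(-21 - 8\right) = \left(-54\right) \left(-29\right) = 1566$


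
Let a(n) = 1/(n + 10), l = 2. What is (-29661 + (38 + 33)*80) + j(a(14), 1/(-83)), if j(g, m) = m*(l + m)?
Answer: -165205274/6889 ≈ -23981.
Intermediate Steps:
a(n) = 1/(10 + n)
j(g, m) = m*(2 + m)
(-29661 + (38 + 33)*80) + j(a(14), 1/(-83)) = (-29661 + (38 + 33)*80) + (2 + 1/(-83))/(-83) = (-29661 + 71*80) - (2 - 1/83)/83 = (-29661 + 5680) - 1/83*165/83 = -23981 - 165/6889 = -165205274/6889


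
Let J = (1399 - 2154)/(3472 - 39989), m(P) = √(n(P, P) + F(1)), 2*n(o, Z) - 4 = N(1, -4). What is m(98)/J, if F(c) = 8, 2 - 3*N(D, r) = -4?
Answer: 36517*√11/755 ≈ 160.41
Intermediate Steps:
N(D, r) = 2 (N(D, r) = ⅔ - ⅓*(-4) = ⅔ + 4/3 = 2)
n(o, Z) = 3 (n(o, Z) = 2 + (½)*2 = 2 + 1 = 3)
m(P) = √11 (m(P) = √(3 + 8) = √11)
J = 755/36517 (J = -755/(-36517) = -755*(-1/36517) = 755/36517 ≈ 0.020675)
m(98)/J = √11/(755/36517) = √11*(36517/755) = 36517*√11/755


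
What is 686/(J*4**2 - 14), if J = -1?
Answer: -343/15 ≈ -22.867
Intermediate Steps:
686/(J*4**2 - 14) = 686/(-1*4**2 - 14) = 686/(-1*16 - 14) = 686/(-16 - 14) = 686/(-30) = 686*(-1/30) = -343/15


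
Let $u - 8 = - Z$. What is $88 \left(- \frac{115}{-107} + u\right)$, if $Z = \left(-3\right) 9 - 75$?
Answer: $\frac{1045880}{107} \approx 9774.6$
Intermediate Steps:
$Z = -102$ ($Z = -27 - 75 = -102$)
$u = 110$ ($u = 8 - -102 = 8 + 102 = 110$)
$88 \left(- \frac{115}{-107} + u\right) = 88 \left(- \frac{115}{-107} + 110\right) = 88 \left(\left(-115\right) \left(- \frac{1}{107}\right) + 110\right) = 88 \left(\frac{115}{107} + 110\right) = 88 \cdot \frac{11885}{107} = \frac{1045880}{107}$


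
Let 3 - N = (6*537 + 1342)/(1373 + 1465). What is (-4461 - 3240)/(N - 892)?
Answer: 10927719/1263773 ≈ 8.6469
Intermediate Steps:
N = 1975/1419 (N = 3 - (6*537 + 1342)/(1373 + 1465) = 3 - (3222 + 1342)/2838 = 3 - 4564/2838 = 3 - 1*2282/1419 = 3 - 2282/1419 = 1975/1419 ≈ 1.3918)
(-4461 - 3240)/(N - 892) = (-4461 - 3240)/(1975/1419 - 892) = -7701/(-1263773/1419) = -7701*(-1419/1263773) = 10927719/1263773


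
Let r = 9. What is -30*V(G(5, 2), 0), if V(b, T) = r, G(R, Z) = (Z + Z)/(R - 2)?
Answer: -270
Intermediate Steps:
G(R, Z) = 2*Z/(-2 + R) (G(R, Z) = (2*Z)/(-2 + R) = 2*Z/(-2 + R))
V(b, T) = 9
-30*V(G(5, 2), 0) = -30*9 = -270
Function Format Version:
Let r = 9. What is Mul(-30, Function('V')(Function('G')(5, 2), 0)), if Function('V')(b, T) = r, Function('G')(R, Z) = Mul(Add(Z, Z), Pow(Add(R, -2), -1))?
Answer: -270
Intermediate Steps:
Function('G')(R, Z) = Mul(2, Z, Pow(Add(-2, R), -1)) (Function('G')(R, Z) = Mul(Mul(2, Z), Pow(Add(-2, R), -1)) = Mul(2, Z, Pow(Add(-2, R), -1)))
Function('V')(b, T) = 9
Mul(-30, Function('V')(Function('G')(5, 2), 0)) = Mul(-30, 9) = -270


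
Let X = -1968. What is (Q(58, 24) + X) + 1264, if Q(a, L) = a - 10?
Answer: -656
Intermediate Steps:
Q(a, L) = -10 + a
(Q(58, 24) + X) + 1264 = ((-10 + 58) - 1968) + 1264 = (48 - 1968) + 1264 = -1920 + 1264 = -656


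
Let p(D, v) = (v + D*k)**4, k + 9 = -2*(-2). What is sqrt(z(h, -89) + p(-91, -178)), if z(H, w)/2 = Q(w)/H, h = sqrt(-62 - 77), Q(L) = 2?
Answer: sqrt(113749285339561 - 556*I*sqrt(139))/139 ≈ 76729.0 - 2.2109e-6*I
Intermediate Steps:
k = -5 (k = -9 - 2*(-2) = -9 + 4 = -5)
h = I*sqrt(139) (h = sqrt(-139) = I*sqrt(139) ≈ 11.79*I)
p(D, v) = (v - 5*D)**4 (p(D, v) = (v + D*(-5))**4 = (v - 5*D)**4)
z(H, w) = 4/H (z(H, w) = 2*(2/H) = 4/H)
sqrt(z(h, -89) + p(-91, -178)) = sqrt(4/((I*sqrt(139))) + (-178 - 5*(-91))**4) = sqrt(4*(-I*sqrt(139)/139) + (-178 + 455)**4) = sqrt(-4*I*sqrt(139)/139 + 277**4) = sqrt(-4*I*sqrt(139)/139 + 5887339441) = sqrt(5887339441 - 4*I*sqrt(139)/139)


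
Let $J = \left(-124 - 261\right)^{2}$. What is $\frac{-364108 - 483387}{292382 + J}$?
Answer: $- \frac{847495}{440607} \approx -1.9235$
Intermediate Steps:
$J = 148225$ ($J = \left(-385\right)^{2} = 148225$)
$\frac{-364108 - 483387}{292382 + J} = \frac{-364108 - 483387}{292382 + 148225} = - \frac{847495}{440607}$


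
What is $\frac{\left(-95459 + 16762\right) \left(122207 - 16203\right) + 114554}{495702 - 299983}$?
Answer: $- \frac{8342082234}{195719} \approx -42623.0$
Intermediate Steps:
$\frac{\left(-95459 + 16762\right) \left(122207 - 16203\right) + 114554}{495702 - 299983} = \frac{\left(-78697\right) 106004 + 114554}{195719} = \left(-8342196788 + 114554\right) \frac{1}{195719} = \left(-8342082234\right) \frac{1}{195719} = - \frac{8342082234}{195719}$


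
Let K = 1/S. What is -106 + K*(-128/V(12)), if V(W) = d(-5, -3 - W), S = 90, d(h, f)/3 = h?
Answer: -71486/675 ≈ -105.91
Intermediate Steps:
d(h, f) = 3*h
V(W) = -15 (V(W) = 3*(-5) = -15)
K = 1/90 ≈ 0.011111
-106 + K*(-128/V(12)) = -106 + (-128/(-15))/90 = -106 + (-128*(-1/15))/90 = -106 + (1/90)*(128/15) = -106 + 64/675 = -71486/675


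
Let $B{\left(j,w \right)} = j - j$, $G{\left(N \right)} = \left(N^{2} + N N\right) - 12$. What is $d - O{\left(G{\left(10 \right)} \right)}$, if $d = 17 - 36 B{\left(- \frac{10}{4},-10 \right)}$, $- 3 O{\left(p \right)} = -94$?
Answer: $- \frac{43}{3} \approx -14.333$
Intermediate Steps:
$G{\left(N \right)} = -12 + 2 N^{2}$ ($G{\left(N \right)} = \left(N^{2} + N^{2}\right) - 12 = 2 N^{2} - 12 = -12 + 2 N^{2}$)
$B{\left(j,w \right)} = 0$
$O{\left(p \right)} = \frac{94}{3}$ ($O{\left(p \right)} = \left(- \frac{1}{3}\right) \left(-94\right) = \frac{94}{3}$)
$d = 17$ ($d = 17 - 0 = 17 + 0 = 17$)
$d - O{\left(G{\left(10 \right)} \right)} = 17 - \frac{94}{3} = - \frac{43}{3}$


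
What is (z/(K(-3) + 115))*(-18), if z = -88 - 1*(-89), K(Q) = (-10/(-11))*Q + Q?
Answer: -99/601 ≈ -0.16473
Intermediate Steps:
K(Q) = 21*Q/11 (K(Q) = (-10*(-1/11))*Q + Q = 10*Q/11 + Q = 21*Q/11)
z = 1 (z = -88 + 89 = 1)
(z/(K(-3) + 115))*(-18) = (1/((21/11)*(-3) + 115))*(-18) = (1/(-63/11 + 115))*(-18) = (1/(1202/11))*(-18) = ((11/1202)*1)*(-18) = (11/1202)*(-18) = -99/601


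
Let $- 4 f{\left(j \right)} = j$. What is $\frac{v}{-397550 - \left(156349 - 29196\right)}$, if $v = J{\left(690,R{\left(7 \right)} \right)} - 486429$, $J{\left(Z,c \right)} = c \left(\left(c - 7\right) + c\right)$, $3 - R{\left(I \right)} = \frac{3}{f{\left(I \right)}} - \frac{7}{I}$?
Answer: $\frac{23833781}{25710447} \approx 0.92701$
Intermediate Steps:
$f{\left(j \right)} = - \frac{j}{4}$
$R{\left(I \right)} = 3 + \frac{19}{I}$ ($R{\left(I \right)} = 3 - \left(\frac{3}{\left(- \frac{1}{4}\right) I} - \frac{7}{I}\right) = 3 - \left(3 \left(- \frac{4}{I}\right) - \frac{7}{I}\right) = 3 - \left(- \frac{12}{I} - \frac{7}{I}\right) = 3 - - \frac{19}{I} = 3 + \frac{19}{I}$)
$J{\left(Z,c \right)} = c \left(-7 + 2 c\right)$ ($J{\left(Z,c \right)} = c \left(\left(-7 + c\right) + c\right) = c \left(-7 + 2 c\right)$)
$v = - \frac{23833781}{49}$ ($v = \left(3 + \frac{19}{7}\right) \left(-7 + 2 \left(3 + \frac{19}{7}\right)\right) - 486429 = \frac{40 \left(-7 + 2 \cdot \frac{40}{7}\right)}{7} - 486429 = \frac{40 \left(-7 + \frac{80}{7}\right)}{7} - 486429 = \frac{40}{7} \cdot \frac{31}{7} - 486429 = \frac{1240}{49} - 486429 = - \frac{23833781}{49} \approx -4.864 \cdot 10^{5}$)
$\frac{v}{-397550 - \left(156349 - 29196\right)} = - \frac{23833781}{49 \left(-397550 - \left(156349 - 29196\right)\right)} = - \frac{23833781}{49 \left(-397550 - 127153\right)} = - \frac{23833781}{49 \left(-524703\right)} = \left(- \frac{23833781}{49}\right) \left(- \frac{1}{524703}\right) = \frac{23833781}{25710447}$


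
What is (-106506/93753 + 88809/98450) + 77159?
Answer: 7193677649673/93232150 ≈ 77159.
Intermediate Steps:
(-106506/93753 + 88809/98450) + 77159 = (-106506*1/93753 + 88809*(1/98450)) + 77159 = (-11834/10417 + 88809/98450) + 77159 = -21812177/93232150 + 77159 = 7193677649673/93232150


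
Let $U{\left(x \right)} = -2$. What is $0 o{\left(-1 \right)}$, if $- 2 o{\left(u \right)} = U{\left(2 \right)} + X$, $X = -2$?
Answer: $0$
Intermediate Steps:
$o{\left(u \right)} = 2$ ($o{\left(u \right)} = - \frac{-2 - 2}{2} = \left(- \frac{1}{2}\right) \left(-4\right) = 2$)
$0 o{\left(-1 \right)} = 0 \cdot 2 = 0$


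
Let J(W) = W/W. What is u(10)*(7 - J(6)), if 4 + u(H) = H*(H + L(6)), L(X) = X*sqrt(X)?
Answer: 576 + 360*sqrt(6) ≈ 1457.8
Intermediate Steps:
L(X) = X**(3/2)
u(H) = -4 + H*(H + 6*sqrt(6)) (u(H) = -4 + H*(H + 6**(3/2)) = -4 + H*(H + 6*sqrt(6)))
J(W) = 1
u(10)*(7 - J(6)) = (-4 + 10**2 + 6*10*sqrt(6))*(7 - 1*1) = (-4 + 100 + 60*sqrt(6))*(7 - 1) = (96 + 60*sqrt(6))*6 = 576 + 360*sqrt(6)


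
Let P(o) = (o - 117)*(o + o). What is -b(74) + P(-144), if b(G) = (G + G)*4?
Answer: 74576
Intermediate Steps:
b(G) = 8*G (b(G) = (2*G)*4 = 8*G)
P(o) = 2*o*(-117 + o) (P(o) = (-117 + o)*(2*o) = 2*o*(-117 + o))
-b(74) + P(-144) = -8*74 + 2*(-144)*(-117 - 144) = -1*592 + 2*(-144)*(-261) = -592 + 75168 = 74576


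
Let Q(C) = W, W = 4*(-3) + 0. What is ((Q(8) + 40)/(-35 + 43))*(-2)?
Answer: -7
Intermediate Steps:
W = -12 (W = -12 + 0 = -12)
Q(C) = -12
((Q(8) + 40)/(-35 + 43))*(-2) = ((-12 + 40)/(-35 + 43))*(-2) = (28/8)*(-2) = (28*(1/8))*(-2) = (7/2)*(-2) = -7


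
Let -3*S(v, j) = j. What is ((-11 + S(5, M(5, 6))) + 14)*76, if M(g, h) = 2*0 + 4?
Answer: 380/3 ≈ 126.67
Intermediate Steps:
M(g, h) = 4 (M(g, h) = 0 + 4 = 4)
S(v, j) = -j/3
((-11 + S(5, M(5, 6))) + 14)*76 = ((-11 - 1/3*4) + 14)*76 = ((-11 - 4/3) + 14)*76 = (-37/3 + 14)*76 = (5/3)*76 = 380/3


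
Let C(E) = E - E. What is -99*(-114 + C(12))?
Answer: 11286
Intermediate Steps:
C(E) = 0
-99*(-114 + C(12)) = -99*(-114 + 0) = -99*(-114) = 11286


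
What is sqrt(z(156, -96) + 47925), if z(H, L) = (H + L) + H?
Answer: 3*sqrt(5349) ≈ 219.41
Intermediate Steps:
z(H, L) = L + 2*H
sqrt(z(156, -96) + 47925) = sqrt((-96 + 2*156) + 47925) = sqrt((-96 + 312) + 47925) = sqrt(216 + 47925) = sqrt(48141) = 3*sqrt(5349)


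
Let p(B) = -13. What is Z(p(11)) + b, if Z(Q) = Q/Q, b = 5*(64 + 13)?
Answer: 386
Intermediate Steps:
b = 385 (b = 5*77 = 385)
Z(Q) = 1
Z(p(11)) + b = 1 + 385 = 386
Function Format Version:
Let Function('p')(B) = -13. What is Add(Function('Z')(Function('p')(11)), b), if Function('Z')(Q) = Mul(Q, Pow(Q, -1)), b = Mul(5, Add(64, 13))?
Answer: 386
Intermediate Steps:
b = 385 (b = Mul(5, 77) = 385)
Function('Z')(Q) = 1
Add(Function('Z')(Function('p')(11)), b) = Add(1, 385) = 386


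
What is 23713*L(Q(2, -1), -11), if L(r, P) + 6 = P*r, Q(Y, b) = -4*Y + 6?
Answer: 379408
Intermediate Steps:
Q(Y, b) = 6 - 4*Y
L(r, P) = -6 + P*r
23713*L(Q(2, -1), -11) = 23713*(-6 - 11*(6 - 4*2)) = 23713*(-6 - 11*(6 - 8)) = 23713*(-6 - 11*(-2)) = 23713*(-6 + 22) = 23713*16 = 379408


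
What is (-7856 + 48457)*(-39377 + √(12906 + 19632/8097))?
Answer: -1598745577 + 40601*√94032722762/2699 ≈ -1.5941e+9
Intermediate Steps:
(-7856 + 48457)*(-39377 + √(12906 + 19632/8097)) = 40601*(-39377 + √(12906 + 19632*(1/8097))) = 40601*(-39377 + √(12906 + 6544/2699)) = 40601*(-39377 + √(34839838/2699)) = 40601*(-39377 + √94032722762/2699) = -1598745577 + 40601*√94032722762/2699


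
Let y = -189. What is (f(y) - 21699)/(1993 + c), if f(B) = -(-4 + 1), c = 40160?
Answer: -7232/14051 ≈ -0.51470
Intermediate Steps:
f(B) = 3 (f(B) = -1*(-3) = 3)
(f(y) - 21699)/(1993 + c) = (3 - 21699)/(1993 + 40160) = -21696/42153 = -21696*1/42153 = -7232/14051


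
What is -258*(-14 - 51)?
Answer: 16770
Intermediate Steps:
-258*(-14 - 51) = -258*(-65) = 16770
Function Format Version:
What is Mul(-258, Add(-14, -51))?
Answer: 16770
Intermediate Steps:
Mul(-258, Add(-14, -51)) = Mul(-258, -65) = 16770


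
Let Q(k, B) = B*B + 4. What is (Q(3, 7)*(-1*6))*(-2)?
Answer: 636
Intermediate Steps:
Q(k, B) = 4 + B² (Q(k, B) = B² + 4 = 4 + B²)
(Q(3, 7)*(-1*6))*(-2) = ((4 + 7²)*(-1*6))*(-2) = ((4 + 49)*(-6))*(-2) = (53*(-6))*(-2) = -318*(-2) = 636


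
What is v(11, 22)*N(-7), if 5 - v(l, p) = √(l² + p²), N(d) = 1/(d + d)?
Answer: -5/14 + 11*√5/14 ≈ 1.3998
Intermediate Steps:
N(d) = 1/(2*d)
v(l, p) = 5 - √(l² + p²)
v(11, 22)*N(-7) = (5 - √(11² + 22²))*((½)/(-7)) = (5 - √(121 + 484))*((½)*(-⅐)) = (5 - √605)*(-1/14) = (5 - 11*√5)*(-1/14) = -5/14 + 11*√5/14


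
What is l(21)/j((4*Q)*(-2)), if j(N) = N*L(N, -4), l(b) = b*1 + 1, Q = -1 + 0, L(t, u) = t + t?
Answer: 11/64 ≈ 0.17188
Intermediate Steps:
L(t, u) = 2*t
Q = -1
l(b) = 1 + b (l(b) = b + 1 = 1 + b)
j(N) = 2*N² (j(N) = N*(2*N) = 2*N²)
l(21)/j((4*Q)*(-2)) = (1 + 21)/((2*((4*(-1))*(-2))²)) = 22/((2*(-4*(-2))²)) = 22/((2*8²)) = 22/((2*64)) = 22/128 = 22*(1/128) = 11/64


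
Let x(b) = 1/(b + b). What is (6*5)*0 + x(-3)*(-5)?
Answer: ⅚ ≈ 0.83333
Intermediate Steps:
x(b) = 1/(2*b)
(6*5)*0 + x(-3)*(-5) = (6*5)*0 + ((½)/(-3))*(-5) = 30*0 + ((½)*(-⅓))*(-5) = 0 - ⅙*(-5) = 0 + ⅚ = ⅚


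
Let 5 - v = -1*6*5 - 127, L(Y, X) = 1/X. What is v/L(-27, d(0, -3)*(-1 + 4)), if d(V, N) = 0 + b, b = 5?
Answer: 2430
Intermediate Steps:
d(V, N) = 5 (d(V, N) = 0 + 5 = 5)
v = 162 (v = 5 - (-1*6*5 - 127) = 5 - (-6*5 - 127) = 5 - (-30 - 127) = 5 - 1*(-157) = 5 + 157 = 162)
v/L(-27, d(0, -3)*(-1 + 4)) = 162/(1/(5*(-1 + 4))) = 162/(1/(5*3)) = 162/(1/15) = 162*15 = 2430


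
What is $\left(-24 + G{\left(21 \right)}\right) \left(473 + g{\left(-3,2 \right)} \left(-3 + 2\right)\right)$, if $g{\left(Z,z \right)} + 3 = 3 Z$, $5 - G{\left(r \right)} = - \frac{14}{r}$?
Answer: $- \frac{26675}{3} \approx -8891.7$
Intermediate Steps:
$G{\left(r \right)} = 5 + \frac{14}{r}$ ($G{\left(r \right)} = 5 - - \frac{14}{r} = 5 + \frac{14}{r}$)
$g{\left(Z,z \right)} = -3 + 3 Z$
$\left(-24 + G{\left(21 \right)}\right) \left(473 + g{\left(-3,2 \right)} \left(-3 + 2\right)\right) = \left(-24 + \left(5 + \frac{14}{21}\right)\right) \left(473 + \left(-3 + 3 \left(-3\right)\right) \left(-3 + 2\right)\right) = \left(-24 + \left(5 + 14 \cdot \frac{1}{21}\right)\right) \left(473 + \left(-3 - 9\right) \left(-1\right)\right) = \left(-24 + \left(5 + \frac{2}{3}\right)\right) \left(473 - -12\right) = \left(-24 + \frac{17}{3}\right) \left(473 + 12\right) = \left(- \frac{55}{3}\right) 485 = - \frac{26675}{3}$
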